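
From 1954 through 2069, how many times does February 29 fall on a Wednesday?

5

Leap years in 1954–2069: 29 of them.
Feb 29 weekday advances by 5 (mod 7) from one leap year to the next four years later (or differs when a century non-leap intervenes).
Leap-day weekdays: 1956:Wed✓ 1960:Mon 1964:Sat 1968:Thu 1972:Tue 1976:Sun 1980:Fri 1984:Wed✓ 1988:Mon 1992:Sat 1996:Thu 2000:Tue 2004:Sun …(3 more)… 2020:Sat 2024:Thu 2028:Tue 2032:Sun 2036:Fri 2040:Wed✓ 2044:Mon 2048:Sat 2052:Thu 2056:Tue 2060:Sun 2064:Fri 2068:Wed✓
Wednesday: 1956, 1984, 2012, 2040, 2068 → 5.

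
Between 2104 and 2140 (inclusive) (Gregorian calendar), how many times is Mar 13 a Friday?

6

Track Mar 13's weekday year by year (advancing +1, or +2 across a Feb 29):
  2104: Thu  2105: Fri (+1) ✓  2106: Sat (+1)  2107: Sun (+1)  2108: Tue (+2)
  2109: Wed (+1)  2110: Thu (+1)  2111: Fri (+1) ✓  2112: Sun (+2)  2113: Mon (+1)
  2114: Tue (+1)  2115: Wed (+1)  2116: Fri (+2) ✓  2117: Sat (+1)  … (9 more years) …
  2127: Thu (+1)  2128: Sat (+2)  2129: Sun (+1)  2130: Mon (+1)  2131: Tue (+1)
  2132: Thu (+2)  2133: Fri (+1) ✓  2134: Sat (+1)  2135: Sun (+1)  2136: Tue (+2)
  2137: Wed (+1)  2138: Thu (+1)  2139: Fri (+1) ✓  2140: Sun (+2)
Friday years: 2105, 2111, 2116, 2122, 2133, 2139 — 6 in total.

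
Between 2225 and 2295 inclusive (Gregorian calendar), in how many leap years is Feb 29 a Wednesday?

3

Leap years in 2225–2295: 17 of them.
Feb 29 weekday advances by 5 (mod 7) from one leap year to the next four years later (or differs when a century non-leap intervenes).
Leap-day weekdays: 2228:Fri 2232:Wed✓ 2236:Mon 2240:Sat 2244:Thu 2248:Tue 2252:Sun 2256:Fri 2260:Wed✓ 2264:Mon 2268:Sat 2272:Thu 2276:Tue 2280:Sun 2284:Fri 2288:Wed✓ 2292:Mon
Wednesday: 2232, 2260, 2288 → 3.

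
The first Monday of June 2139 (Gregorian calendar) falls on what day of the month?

1

June 1, 2139 is a Monday, so the first Monday is the 1st.
The first Monday is 1 + 0 = 1.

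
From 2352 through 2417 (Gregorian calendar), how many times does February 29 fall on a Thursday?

Leap years in 2352–2417: 17 of them.
Feb 29 weekday advances by 5 (mod 7) from one leap year to the next four years later (or differs when a century non-leap intervenes).
Leap-day weekdays: 2352:Fri 2356:Wed 2360:Mon 2364:Sat 2368:Thu✓ 2372:Tue 2376:Sun 2380:Fri 2384:Wed 2388:Mon 2392:Sat 2396:Thu✓ 2400:Tue 2404:Sun 2408:Fri 2412:Wed 2416:Mon
Thursday: 2368, 2396 → 2.

2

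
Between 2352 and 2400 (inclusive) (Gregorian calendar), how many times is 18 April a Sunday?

Track 18 April's weekday year by year (advancing +1, or +2 across a Feb 29):
  2352: Fri  2353: Sat (+1)  2354: Sun (+1) ✓  2355: Mon (+1)  2356: Wed (+2)
  2357: Thu (+1)  2358: Fri (+1)  2359: Sat (+1)  2360: Mon (+2)  2361: Tue (+1)
  2362: Wed (+1)  2363: Thu (+1)  2364: Sat (+2)  2365: Sun (+1) ✓  … (21 more years) …
  2387: Sat (+1)  2388: Mon (+2)  2389: Tue (+1)  2390: Wed (+1)  2391: Thu (+1)
  2392: Sat (+2)  2393: Sun (+1) ✓  2394: Mon (+1)  2395: Tue (+1)  2396: Thu (+2)
  2397: Fri (+1)  2398: Sat (+1)  2399: Sun (+1) ✓  2400: Tue (+2)
Sunday years: 2354, 2365, 2371, 2376, 2382, 2393, 2399 — 7 in total.

7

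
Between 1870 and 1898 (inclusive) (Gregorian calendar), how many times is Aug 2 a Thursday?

Track Aug 2's weekday year by year (advancing +1, or +2 across a Feb 29):
  1870: Tue  1871: Wed (+1)  1872: Fri (+2)  1873: Sat (+1)  1874: Sun (+1)
  1875: Mon (+1)  1876: Wed (+2)  1877: Thu (+1) ✓  1878: Fri (+1)  1879: Sat (+1)
  1880: Mon (+2)  1881: Tue (+1)  1882: Wed (+1)  1883: Thu (+1) ✓  1884: Sat (+2)
  1885: Sun (+1)  1886: Mon (+1)  1887: Tue (+1)  1888: Thu (+2) ✓  1889: Fri (+1)
  1890: Sat (+1)  1891: Sun (+1)  1892: Tue (+2)  1893: Wed (+1)  1894: Thu (+1) ✓
  1895: Fri (+1)  1896: Sun (+2)  1897: Mon (+1)  1898: Tue (+1)
Thursday years: 1877, 1883, 1888, 1894 — 4 in total.

4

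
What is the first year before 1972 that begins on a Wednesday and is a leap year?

Jan 1 advances by 2 weekdays after a leap year and by 1 after a common year.
1972: Jan 1 is Saturday (leap).
1971: Friday
1970: Thursday
1969: Wednesday
1968: Monday (leap)
1967: Sunday
1966: Saturday
1965: Friday
1964: Wednesday (leap)
1964 begins on a Wednesday and is a leap year.

1964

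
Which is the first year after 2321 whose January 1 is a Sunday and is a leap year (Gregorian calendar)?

2328

Jan 1 advances by 2 weekdays after a leap year and by 1 after a common year.
2321: Jan 1 is Saturday.
2322: Sunday
2323: Monday
2324: Tuesday (leap)
2325: Thursday
2326: Friday
2327: Saturday
2328: Sunday (leap)
2328 begins on a Sunday and is a leap year.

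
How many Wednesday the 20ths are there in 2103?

Check the 20th of each month of 2103: Jan 20: Sat, Feb 20: Tue, Mar 20: Tue, Apr 20: Fri, May 20: Sun, Jun 20: Wed, Jul 20: Fri, Aug 20: Mon, Sep 20: Thu, Oct 20: Sat, Nov 20: Tue, Dec 20: Thu.
Wednesday occurs in June — 1 month.

1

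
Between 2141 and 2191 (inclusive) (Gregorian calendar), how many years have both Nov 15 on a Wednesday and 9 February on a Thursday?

Check each year's weekday for Nov 15 and 9 February:
  2141: Wed/Thu ✓  2142: Thu/Fri  2143: Fri/Sat  2144: Sun/Sun  2145: Mon/Tue  2146: Tue/Wed  2147: Wed/Thu ✓  2148: Fri/Fri  2149: Sat/Sun  2150: Sun/Mon  2151: Mon/Tue  2152: Wed/Wed  2153: Thu/Fri  2154: Fri/Sat  …(23 more)…  2178: Sun/Mon  2179: Mon/Tue  2180: Wed/Wed  2181: Thu/Fri  2182: Fri/Sat  2183: Sat/Sun  2184: Mon/Mon  2185: Tue/Wed  2186: Wed/Thu ✓  2187: Thu/Fri  2188: Sat/Sat  2189: Sun/Mon  2190: Mon/Tue  2191: Tue/Wed
Both conditions hold in: 2141, 2147, 2158, 2169, 2175, 2186 — 6.

6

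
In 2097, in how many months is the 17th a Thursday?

Check the 17th of each month of 2097: Jan 17: Thu, Feb 17: Sun, Mar 17: Sun, Apr 17: Wed, May 17: Fri, Jun 17: Mon, Jul 17: Wed, Aug 17: Sat, Sep 17: Tue, Oct 17: Thu, Nov 17: Sun, Dec 17: Tue.
Thursday occurs in January, October — 2 months.

2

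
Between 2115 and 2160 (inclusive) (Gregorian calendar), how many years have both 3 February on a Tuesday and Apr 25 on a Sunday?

2

Check each year's weekday for 3 February and Apr 25:
  2115: Sun/Thu  2116: Mon/Sat  2117: Wed/Sun  2118: Thu/Mon  2119: Fri/Tue  2120: Sat/Thu  2121: Mon/Fri  2122: Tue/Sat  2123: Wed/Sun  2124: Thu/Tue  2125: Sat/Wed  2126: Sun/Thu  2127: Mon/Fri  2128: Tue/Sun ✓  …(18 more)…  2147: Fri/Tue  2148: Sat/Thu  2149: Mon/Fri  2150: Tue/Sat  2151: Wed/Sun  2152: Thu/Tue  2153: Sat/Wed  2154: Sun/Thu  2155: Mon/Fri  2156: Tue/Sun ✓  2157: Thu/Mon  2158: Fri/Tue  2159: Sat/Wed  2160: Sun/Fri
Both conditions hold in: 2128, 2156 — 2.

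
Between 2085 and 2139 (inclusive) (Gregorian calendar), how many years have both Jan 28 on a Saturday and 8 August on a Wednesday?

3

Check each year's weekday for Jan 28 and 8 August:
  2085: Sun/Wed  2086: Mon/Thu  2087: Tue/Fri  2088: Wed/Sun  2089: Fri/Mon  2090: Sat/Tue  2091: Sun/Wed  2092: Mon/Fri  2093: Wed/Sat  2094: Thu/Sun  2095: Fri/Mon  2096: Sat/Wed ✓  2097: Mon/Thu  2098: Tue/Fri  …(27 more)…  2126: Mon/Thu  2127: Tue/Fri  2128: Wed/Sun  2129: Fri/Mon  2130: Sat/Tue  2131: Sun/Wed  2132: Mon/Fri  2133: Wed/Sat  2134: Thu/Sun  2135: Fri/Mon  2136: Sat/Wed ✓  2137: Mon/Thu  2138: Tue/Fri  2139: Wed/Sat
Both conditions hold in: 2096, 2108, 2136 — 3.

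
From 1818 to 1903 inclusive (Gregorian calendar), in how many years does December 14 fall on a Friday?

13

Track December 14's weekday year by year (advancing +1, or +2 across a Feb 29):
  1818: Mon  1819: Tue (+1)  1820: Thu (+2)  1821: Fri (+1) ✓  1822: Sat (+1)
  1823: Sun (+1)  1824: Tue (+2)  1825: Wed (+1)  1826: Thu (+1)  1827: Fri (+1) ✓
  1828: Sun (+2)  1829: Mon (+1)  1830: Tue (+1)  1831: Wed (+1)  … (58 more years) …
  1890: Sun (+1)  1891: Mon (+1)  1892: Wed (+2)  1893: Thu (+1)  1894: Fri (+1) ✓
  1895: Sat (+1)  1896: Mon (+2)  1897: Tue (+1)  1898: Wed (+1)  1899: Thu (+1)
  1900: Fri (+1) ✓  1901: Sat (+1)  1902: Sun (+1)  1903: Mon (+1)
Friday years: 1821, 1827, 1832, 1838, 1849, 1855, 1860, 1866, 1877, 1883, 1888, 1894, 1900 — 13 in total.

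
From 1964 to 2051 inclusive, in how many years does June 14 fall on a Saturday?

12

Track June 14's weekday year by year (advancing +1, or +2 across a Feb 29):
  1964: Sun  1965: Mon (+1)  1966: Tue (+1)  1967: Wed (+1)  1968: Fri (+2)
  1969: Sat (+1) ✓  1970: Sun (+1)  1971: Mon (+1)  1972: Wed (+2)  1973: Thu (+1)
  1974: Fri (+1)  1975: Sat (+1) ✓  1976: Mon (+2)  1977: Tue (+1)  … (60 more years) …
  2038: Mon (+1)  2039: Tue (+1)  2040: Thu (+2)  2041: Fri (+1)  2042: Sat (+1) ✓
  2043: Sun (+1)  2044: Tue (+2)  2045: Wed (+1)  2046: Thu (+1)  2047: Fri (+1)
  2048: Sun (+2)  2049: Mon (+1)  2050: Tue (+1)  2051: Wed (+1)
Saturday years: 1969, 1975, 1980, 1986, 1997, 2003, 2008, 2014, 2025, 2031, 2036, 2042 — 12 in total.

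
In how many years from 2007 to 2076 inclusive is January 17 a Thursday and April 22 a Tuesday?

Check each year's weekday for January 17 and April 22:
  2007: Wed/Sun  2008: Thu/Tue ✓  2009: Sat/Wed  2010: Sun/Thu  2011: Mon/Fri  2012: Tue/Sun  2013: Thu/Mon  2014: Fri/Tue  2015: Sat/Wed  2016: Sun/Fri  2017: Tue/Sat  2018: Wed/Sun  2019: Thu/Mon  2020: Fri/Wed  …(42 more)…  2063: Wed/Sun  2064: Thu/Tue ✓  2065: Sat/Wed  2066: Sun/Thu  2067: Mon/Fri  2068: Tue/Sun  2069: Thu/Mon  2070: Fri/Tue  2071: Sat/Wed  2072: Sun/Fri  2073: Tue/Sat  2074: Wed/Sun  2075: Thu/Mon  2076: Fri/Wed
Both conditions hold in: 2008, 2036, 2064 — 3.

3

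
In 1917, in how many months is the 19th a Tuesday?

1

Check the 19th of each month of 1917: Jan 19: Fri, Feb 19: Mon, Mar 19: Mon, Apr 19: Thu, May 19: Sat, Jun 19: Tue, Jul 19: Thu, Aug 19: Sun, Sep 19: Wed, Oct 19: Fri, Nov 19: Mon, Dec 19: Wed.
Tuesday occurs in June — 1 month.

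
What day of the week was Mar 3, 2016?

Thursday

January 1, 2016 is a Friday.
March 3 is day 63 of the year, i.e. 62 days after Jan 1.
62 mod 7 = 6, so advance 6 weekdays from Friday: Thursday.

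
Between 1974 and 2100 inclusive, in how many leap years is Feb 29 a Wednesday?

Leap years in 1974–2100: 31 of them.
Feb 29 weekday advances by 5 (mod 7) from one leap year to the next four years later (or differs when a century non-leap intervenes).
Leap-day weekdays: 1976:Sun 1980:Fri 1984:Wed✓ 1988:Mon 1992:Sat 1996:Thu 2000:Tue 2004:Sun 2008:Fri 2012:Wed✓ 2016:Mon 2020:Sat 2024:Thu …(5 more)… 2048:Sat 2052:Thu 2056:Tue 2060:Sun 2064:Fri 2068:Wed✓ 2072:Mon 2076:Sat 2080:Thu 2084:Tue 2088:Sun 2092:Fri 2096:Wed✓
Wednesday: 1984, 2012, 2040, 2068, 2096 → 5.

5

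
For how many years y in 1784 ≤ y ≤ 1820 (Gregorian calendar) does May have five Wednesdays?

May has 31 days; it has five Wednesdays when Wednesday falls among the first (month-length − 28) days — i.e. when May 1 is one of Wednesday/Tuesday/Monday.
May 1 by year: 1784:Sat 1785:Sun 1786:Mon✓ 1787:Tue✓ 1788:Thu 1789:Fri 1790:Sat 1791:Sun 1792:Tue✓ 1793:Wed✓ 1794:Thu 1795:Fri 1796:Sun 1797:Mon✓ 1798:Tue✓ …(7 more)… 1806:Thu 1807:Fri 1808:Sun 1809:Mon✓ 1810:Tue✓ 1811:Wed✓ 1812:Fri 1813:Sat 1814:Sun 1815:Mon✓ 1816:Wed✓ 1817:Thu 1818:Fri 1819:Sat 1820:Mon✓
Years with five Wednesdays: 1786, 1787, 1792, 1793, 1797, 1798, 1799, 1804, 1805, 1809, 1810, 1811, 1815, 1816, 1820 → 15.

15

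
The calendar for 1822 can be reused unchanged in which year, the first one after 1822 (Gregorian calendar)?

1833

Two years share a calendar iff Jan 1 falls on the same weekday and both are leap or both are common. 1822: Jan 1 is Tuesday, common year.
1823: Jan 1 Wednesday, common
1824: Jan 1 Thursday, leap
1825: Jan 1 Saturday, common
1826: Jan 1 Sunday, common
1827: Jan 1 Monday, common
1828: Jan 1 Tuesday, leap
1829: Jan 1 Thursday, common
1830: Jan 1 Friday, common
1831: Jan 1 Saturday, common
1832: Jan 1 Sunday, leap
1833: Jan 1 Tuesday, common
1833 matches on both conditions.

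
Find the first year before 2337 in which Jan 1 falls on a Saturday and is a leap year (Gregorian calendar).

Jan 1 advances by 2 weekdays after a leap year and by 1 after a common year.
2337: Jan 1 is Friday.
2336: Wednesday (leap)
2335: Tuesday
2334: Monday
2333: Sunday
2332: Friday (leap)
2331: Thursday
2330: Wednesday
2329: Tuesday
2328: Sunday (leap)
2327: Saturday
2326: Friday
2325: Thursday
2324: Tuesday (leap)
2323: Monday
2322: Sunday
2321: Saturday
2320: Thursday (leap)
2319: Wednesday
2318: Tuesday
2317: Monday
2316: Saturday (leap)
2316 begins on a Saturday and is a leap year.

2316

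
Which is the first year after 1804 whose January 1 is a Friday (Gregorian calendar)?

1808

Jan 1 advances by 2 weekdays after a leap year and by 1 after a common year.
1804: Jan 1 is Sunday (leap).
1805: Tuesday
1806: Wednesday
1807: Thursday
1808: Friday (leap)
1808 begins on a Friday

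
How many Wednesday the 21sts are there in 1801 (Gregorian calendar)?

Check the 21st of each month of 1801: Jan 21: Wed, Feb 21: Sat, Mar 21: Sat, Apr 21: Tue, May 21: Thu, Jun 21: Sun, Jul 21: Tue, Aug 21: Fri, Sep 21: Mon, Oct 21: Wed, Nov 21: Sat, Dec 21: Mon.
Wednesday occurs in January, October — 2 months.

2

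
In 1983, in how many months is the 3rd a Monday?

Check the 3rd of each month of 1983: Jan 3: Mon, Feb 3: Thu, Mar 3: Thu, Apr 3: Sun, May 3: Tue, Jun 3: Fri, Jul 3: Sun, Aug 3: Wed, Sep 3: Sat, Oct 3: Mon, Nov 3: Thu, Dec 3: Sat.
Monday occurs in January, October — 2 months.

2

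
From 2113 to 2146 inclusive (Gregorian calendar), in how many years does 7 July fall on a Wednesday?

Track 7 July's weekday year by year (advancing +1, or +2 across a Feb 29):
  2113: Fri  2114: Sat (+1)  2115: Sun (+1)  2116: Tue (+2)  2117: Wed (+1) ✓
  2118: Thu (+1)  2119: Fri (+1)  2120: Sun (+2)  2121: Mon (+1)  2122: Tue (+1)
  2123: Wed (+1) ✓  2124: Fri (+2)  2125: Sat (+1)  2126: Sun (+1)  … (6 more years) …
  2133: Tue (+1)  2134: Wed (+1) ✓  2135: Thu (+1)  2136: Sat (+2)  2137: Sun (+1)
  2138: Mon (+1)  2139: Tue (+1)  2140: Thu (+2)  2141: Fri (+1)  2142: Sat (+1)
  2143: Sun (+1)  2144: Tue (+2)  2145: Wed (+1) ✓  2146: Thu (+1)
Wednesday years: 2117, 2123, 2128, 2134, 2145 — 5 in total.

5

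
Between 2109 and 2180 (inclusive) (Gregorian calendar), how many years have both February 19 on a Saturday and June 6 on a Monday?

7

Check each year's weekday for February 19 and June 6:
  2109: Tue/Thu  2110: Wed/Fri  2111: Thu/Sat  2112: Fri/Mon  2113: Sun/Tue  2114: Mon/Wed  2115: Tue/Thu  2116: Wed/Sat  2117: Fri/Sun  2118: Sat/Mon ✓  2119: Sun/Tue  2120: Mon/Thu  2121: Wed/Fri  2122: Thu/Sat  …(44 more)…  2167: Thu/Sat  2168: Fri/Mon  2169: Sun/Tue  2170: Mon/Wed  2171: Tue/Thu  2172: Wed/Sat  2173: Fri/Sun  2174: Sat/Mon ✓  2175: Sun/Tue  2176: Mon/Thu  2177: Wed/Fri  2178: Thu/Sat  2179: Fri/Sun  2180: Sat/Tue
Both conditions hold in: 2118, 2129, 2135, 2146, 2157, 2163, 2174 — 7.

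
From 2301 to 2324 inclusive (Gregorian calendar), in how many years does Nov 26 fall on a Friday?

3

Track Nov 26's weekday year by year (advancing +1, or +2 across a Feb 29):
  2301: Tue  2302: Wed (+1)  2303: Thu (+1)  2304: Sat (+2)  2305: Sun (+1)
  2306: Mon (+1)  2307: Tue (+1)  2308: Thu (+2)  2309: Fri (+1) ✓  2310: Sat (+1)
  2311: Sun (+1)  2312: Tue (+2)  2313: Wed (+1)  2314: Thu (+1)  2315: Fri (+1) ✓
  2316: Sun (+2)  2317: Mon (+1)  2318: Tue (+1)  2319: Wed (+1)  2320: Fri (+2) ✓
  2321: Sat (+1)  2322: Sun (+1)  2323: Mon (+1)  2324: Wed (+2)
Friday years: 2309, 2315, 2320 — 3 in total.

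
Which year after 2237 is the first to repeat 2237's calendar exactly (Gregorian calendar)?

Two years share a calendar iff Jan 1 falls on the same weekday and both are leap or both are common. 2237: Jan 1 is Sunday, common year.
2238: Jan 1 Monday, common
2239: Jan 1 Tuesday, common
2240: Jan 1 Wednesday, leap
2241: Jan 1 Friday, common
2242: Jan 1 Saturday, common
2243: Jan 1 Sunday, common
2243 matches on both conditions.

2243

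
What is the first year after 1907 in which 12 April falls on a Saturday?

1913

From one year to the next, a fixed date's weekday advances by 1, or by 2 when a Feb 29 lies between the two dates.
1907: April 12 is Friday.
1908: Sunday (+2)
1909: Monday (+1)
1910: Tuesday (+1)
1911: Wednesday (+1)
1912: Friday (+2)
1913: Saturday (+1)
12 April falls on a Saturday in 1913.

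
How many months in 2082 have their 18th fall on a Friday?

2

Check the 18th of each month of 2082: Jan 18: Sun, Feb 18: Wed, Mar 18: Wed, Apr 18: Sat, May 18: Mon, Jun 18: Thu, Jul 18: Sat, Aug 18: Tue, Sep 18: Fri, Oct 18: Sun, Nov 18: Wed, Dec 18: Fri.
Friday occurs in September, December — 2 months.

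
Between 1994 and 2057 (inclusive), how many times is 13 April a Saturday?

9

Track 13 April's weekday year by year (advancing +1, or +2 across a Feb 29):
  1994: Wed  1995: Thu (+1)  1996: Sat (+2) ✓  1997: Sun (+1)  1998: Mon (+1)
  1999: Tue (+1)  2000: Thu (+2)  2001: Fri (+1)  2002: Sat (+1) ✓  2003: Sun (+1)
  2004: Tue (+2)  2005: Wed (+1)  2006: Thu (+1)  2007: Fri (+1)  … (36 more years) …
  2044: Wed (+2)  2045: Thu (+1)  2046: Fri (+1)  2047: Sat (+1) ✓  2048: Mon (+2)
  2049: Tue (+1)  2050: Wed (+1)  2051: Thu (+1)  2052: Sat (+2) ✓  2053: Sun (+1)
  2054: Mon (+1)  2055: Tue (+1)  2056: Thu (+2)  2057: Fri (+1)
Saturday years: 1996, 2002, 2013, 2019, 2024, 2030, 2041, 2047, 2052 — 9 in total.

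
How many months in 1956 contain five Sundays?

5

A month of length L has five Sundays iff its first Sunday is on day ≤ L−28 (so day 1–3 in a 31-day month, 1–2 in a 30-day month, day 1 in a leap February).
Checking each month of 1956: Jan starts Sun (31d) ✓; Feb starts Wed (29d); Mar starts Thu (31d); Apr starts Sun (30d) ✓; May starts Tue (31d); Jun starts Fri (30d); Jul starts Sun (31d) ✓; Aug starts Wed (31d); Sep starts Sat (30d) ✓; Oct starts Mon (31d); Nov starts Thu (30d); Dec starts Sat (31d) ✓.
Five-Sunday months: January, April, July, September, December → 5.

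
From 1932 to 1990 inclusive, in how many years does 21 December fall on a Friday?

Track 21 December's weekday year by year (advancing +1, or +2 across a Feb 29):
  1932: Wed  1933: Thu (+1)  1934: Fri (+1) ✓  1935: Sat (+1)  1936: Mon (+2)
  1937: Tue (+1)  1938: Wed (+1)  1939: Thu (+1)  1940: Sat (+2)  1941: Sun (+1)
  1942: Mon (+1)  1943: Tue (+1)  1944: Thu (+2)  1945: Fri (+1) ✓  … (31 more years) …
  1977: Wed (+1)  1978: Thu (+1)  1979: Fri (+1) ✓  1980: Sun (+2)  1981: Mon (+1)
  1982: Tue (+1)  1983: Wed (+1)  1984: Fri (+2) ✓  1985: Sat (+1)  1986: Sun (+1)
  1987: Mon (+1)  1988: Wed (+2)  1989: Thu (+1)  1990: Fri (+1) ✓
Friday years: 1934, 1945, 1951, 1956, 1962, 1973, 1979, 1984, 1990 — 9 in total.

9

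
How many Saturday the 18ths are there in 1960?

Check the 18th of each month of 1960: Jan 18: Mon, Feb 18: Thu, Mar 18: Fri, Apr 18: Mon, May 18: Wed, Jun 18: Sat, Jul 18: Mon, Aug 18: Thu, Sep 18: Sun, Oct 18: Tue, Nov 18: Fri, Dec 18: Sun.
Saturday occurs in June — 1 month.

1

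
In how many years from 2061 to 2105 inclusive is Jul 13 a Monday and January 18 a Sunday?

Check each year's weekday for Jul 13 and January 18:
  2061: Wed/Tue  2062: Thu/Wed  2063: Fri/Thu  2064: Sun/Fri  2065: Mon/Sun ✓  2066: Tue/Mon  2067: Wed/Tue  2068: Fri/Wed  2069: Sat/Fri  2070: Sun/Sat  2071: Mon/Sun ✓  2072: Wed/Mon  2073: Thu/Wed  2074: Fri/Thu  …(17 more)…  2092: Sun/Fri  2093: Mon/Sun ✓  2094: Tue/Mon  2095: Wed/Tue  2096: Fri/Wed  2097: Sat/Fri  2098: Sun/Sat  2099: Mon/Sun ✓  2100: Tue/Mon  2101: Wed/Tue  2102: Thu/Wed  2103: Fri/Thu  2104: Sun/Fri  2105: Mon/Sun ✓
Both conditions hold in: 2065, 2071, 2082, 2093, 2099, 2105 — 6.

6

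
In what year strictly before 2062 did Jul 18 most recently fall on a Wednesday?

From one year to the next, a fixed date's weekday advances by 1, or by 2 when a Feb 29 lies between the two dates.
2062: July 18 is Tuesday.
2061: Monday (−1)
2060: Sunday (−1)
2059: Friday (−2)
2058: Thursday (−1)
2057: Wednesday (−1)
Jul 18 falls on a Wednesday in 2057.

2057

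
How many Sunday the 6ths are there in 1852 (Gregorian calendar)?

Check the 6th of each month of 1852: Jan 6: Tue, Feb 6: Fri, Mar 6: Sat, Apr 6: Tue, May 6: Thu, Jun 6: Sun, Jul 6: Tue, Aug 6: Fri, Sep 6: Mon, Oct 6: Wed, Nov 6: Sat, Dec 6: Mon.
Sunday occurs in June — 1 month.

1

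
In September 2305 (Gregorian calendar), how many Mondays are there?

September 2305 has 30 days and begins on Friday.
The first Monday is September 4.
Mondays fall on 4, 11, 18, 25 — that's 4.

4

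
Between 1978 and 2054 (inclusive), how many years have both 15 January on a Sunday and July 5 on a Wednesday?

Check each year's weekday for 15 January and July 5:
  1978: Sun/Wed ✓  1979: Mon/Thu  1980: Tue/Sat  1981: Thu/Sun  1982: Fri/Mon  1983: Sat/Tue  1984: Sun/Thu  1985: Tue/Fri  1986: Wed/Sat  1987: Thu/Sun  1988: Fri/Tue  1989: Sun/Wed ✓  1990: Mon/Thu  1991: Tue/Fri  …(49 more)…  2041: Tue/Fri  2042: Wed/Sat  2043: Thu/Sun  2044: Fri/Tue  2045: Sun/Wed ✓  2046: Mon/Thu  2047: Tue/Fri  2048: Wed/Sun  2049: Fri/Mon  2050: Sat/Tue  2051: Sun/Wed ✓  2052: Mon/Fri  2053: Wed/Sat  2054: Thu/Sun
Both conditions hold in: 1978, 1989, 1995, 2006, 2017, 2023, 2034, 2045, 2051 — 9.

9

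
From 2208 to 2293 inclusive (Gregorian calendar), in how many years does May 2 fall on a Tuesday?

Track May 2's weekday year by year (advancing +1, or +2 across a Feb 29):
  2208: Mon  2209: Tue (+1) ✓  2210: Wed (+1)  2211: Thu (+1)  2212: Sat (+2)
  2213: Sun (+1)  2214: Mon (+1)  2215: Tue (+1) ✓  2216: Thu (+2)  2217: Fri (+1)
  2218: Sat (+1)  2219: Sun (+1)  2220: Tue (+2) ✓  2221: Wed (+1)  … (58 more years) …
  2280: Sun (+2)  2281: Mon (+1)  2282: Tue (+1) ✓  2283: Wed (+1)  2284: Fri (+2)
  2285: Sat (+1)  2286: Sun (+1)  2287: Mon (+1)  2288: Wed (+2)  2289: Thu (+1)
  2290: Fri (+1)  2291: Sat (+1)  2292: Mon (+2)  2293: Tue (+1) ✓
Tuesday years: 2209, 2215, 2220, 2226, 2237, 2243, 2248, 2254, 2265, 2271, 2276, 2282, 2293 — 13 in total.

13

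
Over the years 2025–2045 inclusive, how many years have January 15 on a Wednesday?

3

Track January 15's weekday year by year (advancing +1, or +2 across a Feb 29):
  2025: Wed ✓  2026: Thu (+1)  2027: Fri (+1)  2028: Sat (+1)  2029: Mon (+2)
  2030: Tue (+1)  2031: Wed (+1) ✓  2032: Thu (+1)  2033: Sat (+2)  2034: Sun (+1)
  2035: Mon (+1)  2036: Tue (+1)  2037: Thu (+2)  2038: Fri (+1)  2039: Sat (+1)
  2040: Sun (+1)  2041: Tue (+2)  2042: Wed (+1) ✓  2043: Thu (+1)  2044: Fri (+1)
  2045: Sun (+2)
Wednesday years: 2025, 2031, 2042 — 3 in total.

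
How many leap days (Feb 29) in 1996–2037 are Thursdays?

2

Leap years in 1996–2037: 11 of them.
Feb 29 weekday advances by 5 (mod 7) from one leap year to the next four years later (or differs when a century non-leap intervenes).
Leap-day weekdays: 1996:Thu✓ 2000:Tue 2004:Sun 2008:Fri 2012:Wed 2016:Mon 2020:Sat 2024:Thu✓ 2028:Tue 2032:Sun 2036:Fri
Thursday: 1996, 2024 → 2.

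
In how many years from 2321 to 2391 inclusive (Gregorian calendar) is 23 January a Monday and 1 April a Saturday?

8

Check each year's weekday for 23 January and 1 April:
  2321: Sun/Fri  2322: Mon/Sat ✓  2323: Tue/Sun  2324: Wed/Tue  2325: Fri/Wed  2326: Sat/Thu  2327: Sun/Fri  2328: Mon/Sun  2329: Wed/Mon  2330: Thu/Tue  2331: Fri/Wed  2332: Sat/Fri  2333: Mon/Sat ✓  2334: Tue/Sun  …(43 more)…  2378: Mon/Sat ✓  2379: Tue/Sun  2380: Wed/Tue  2381: Fri/Wed  2382: Sat/Thu  2383: Sun/Fri  2384: Mon/Sun  2385: Wed/Mon  2386: Thu/Tue  2387: Fri/Wed  2388: Sat/Fri  2389: Mon/Sat ✓  2390: Tue/Sun  2391: Wed/Mon
Both conditions hold in: 2322, 2333, 2339, 2350, 2361, 2367, 2378, 2389 — 8.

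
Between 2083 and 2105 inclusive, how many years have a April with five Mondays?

April has 30 days; it has five Mondays when Monday falls among the first (month-length − 28) days — i.e. when April 1 is one of Monday/Sunday.
April 1 by year: 2083:Thu 2084:Sat 2085:Sun✓ 2086:Mon✓ 2087:Tue 2088:Thu 2089:Fri 2090:Sat 2091:Sun✓ 2092:Tue 2093:Wed 2094:Thu 2095:Fri 2096:Sun✓ 2097:Mon✓ 2098:Tue 2099:Wed 2100:Thu 2101:Fri 2102:Sat 2103:Sun✓ 2104:Tue 2105:Wed
Years with five Mondays: 2085, 2086, 2091, 2096, 2097, 2103 → 6.

6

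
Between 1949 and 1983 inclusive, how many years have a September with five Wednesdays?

10

September has 30 days; it has five Wednesdays when Wednesday falls among the first (month-length − 28) days — i.e. when September 1 is one of Wednesday/Tuesday.
September 1 by year: 1949:Thu 1950:Fri 1951:Sat 1952:Mon 1953:Tue✓ 1954:Wed✓ 1955:Thu 1956:Sat 1957:Sun 1958:Mon 1959:Tue✓ 1960:Thu 1961:Fri 1962:Sat 1963:Sun …(5 more)… 1969:Mon 1970:Tue✓ 1971:Wed✓ 1972:Fri 1973:Sat 1974:Sun 1975:Mon 1976:Wed✓ 1977:Thu 1978:Fri 1979:Sat 1980:Mon 1981:Tue✓ 1982:Wed✓ 1983:Thu
Years with five Wednesdays: 1953, 1954, 1959, 1964, 1965, 1970, 1971, 1976, 1981, 1982 → 10.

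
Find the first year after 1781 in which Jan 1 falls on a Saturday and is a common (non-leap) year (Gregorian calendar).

1785

Jan 1 advances by 2 weekdays after a leap year and by 1 after a common year.
1781: Jan 1 is Monday.
1782: Tuesday
1783: Wednesday
1784: Thursday (leap)
1785: Saturday
1785 begins on a Saturday and is a common year.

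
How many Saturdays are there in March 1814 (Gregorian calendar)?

March 1814 has 31 days and begins on Tuesday.
The first Saturday is March 5.
Saturdays fall on 5, 12, 19, 26 — that's 4.

4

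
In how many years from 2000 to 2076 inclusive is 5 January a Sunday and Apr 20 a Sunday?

Check each year's weekday for 5 January and Apr 20:
  2000: Wed/Thu  2001: Fri/Fri  2002: Sat/Sat  2003: Sun/Sun ✓  2004: Mon/Tue  2005: Wed/Wed  2006: Thu/Thu  2007: Fri/Fri  2008: Sat/Sun  2009: Mon/Mon  2010: Tue/Tue  2011: Wed/Wed  2012: Thu/Fri  2013: Sat/Sat  …(49 more)…  2063: Fri/Fri  2064: Sat/Sun  2065: Mon/Mon  2066: Tue/Tue  2067: Wed/Wed  2068: Thu/Fri  2069: Sat/Sat  2070: Sun/Sun ✓  2071: Mon/Mon  2072: Tue/Wed  2073: Thu/Thu  2074: Fri/Fri  2075: Sat/Sat  2076: Sun/Mon
Both conditions hold in: 2003, 2014, 2025, 2031, 2042, 2053, 2059, 2070 — 8.

8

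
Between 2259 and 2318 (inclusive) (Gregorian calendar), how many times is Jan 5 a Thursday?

9

Track Jan 5's weekday year by year (advancing +1, or +2 across a Feb 29):
  2259: Wed  2260: Thu (+1) ✓  2261: Sat (+2)  2262: Sun (+1)  2263: Mon (+1)
  2264: Tue (+1)  2265: Thu (+2) ✓  2266: Fri (+1)  2267: Sat (+1)  2268: Sun (+1)
  2269: Tue (+2)  2270: Wed (+1)  2271: Thu (+1) ✓  2272: Fri (+1)  … (32 more years) …
  2305: Thu (+2) ✓  2306: Fri (+1)  2307: Sat (+1)  2308: Sun (+1)  2309: Tue (+2)
  2310: Wed (+1)  2311: Thu (+1) ✓  2312: Fri (+1)  2313: Sun (+2)  2314: Mon (+1)
  2315: Tue (+1)  2316: Wed (+1)  2317: Fri (+2)  2318: Sat (+1)
Thursday years: 2260, 2265, 2271, 2282, 2288, 2293, 2299, 2305, 2311 — 9 in total.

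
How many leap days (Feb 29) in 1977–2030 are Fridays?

2

Leap years in 1977–2030: 13 of them.
Feb 29 weekday advances by 5 (mod 7) from one leap year to the next four years later (or differs when a century non-leap intervenes).
Leap-day weekdays: 1980:Fri✓ 1984:Wed 1988:Mon 1992:Sat 1996:Thu 2000:Tue 2004:Sun 2008:Fri✓ 2012:Wed 2016:Mon 2020:Sat 2024:Thu 2028:Tue
Friday: 1980, 2008 → 2.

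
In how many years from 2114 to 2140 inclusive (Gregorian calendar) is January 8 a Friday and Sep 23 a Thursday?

Check each year's weekday for January 8 and Sep 23:
  2114: Mon/Sun  2115: Tue/Mon  2116: Wed/Wed  2117: Fri/Thu ✓  2118: Sat/Fri  2119: Sun/Sat  2120: Mon/Mon  2121: Wed/Tue  2122: Thu/Wed  2123: Fri/Thu ✓  2124: Sat/Sat  2125: Mon/Sun  2126: Tue/Mon  2127: Wed/Tue  2128: Thu/Thu  2129: Sat/Fri  2130: Sun/Sat  2131: Mon/Sun  2132: Tue/Tue  2133: Thu/Wed  2134: Fri/Thu ✓  2135: Sat/Fri  2136: Sun/Sun  2137: Tue/Mon  2138: Wed/Tue  2139: Thu/Wed  2140: Fri/Fri
Both conditions hold in: 2117, 2123, 2134 — 3.

3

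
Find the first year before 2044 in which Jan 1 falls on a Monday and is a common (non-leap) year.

Jan 1 advances by 2 weekdays after a leap year and by 1 after a common year.
2044: Jan 1 is Friday (leap).
2043: Thursday
2042: Wednesday
2041: Tuesday
2040: Sunday (leap)
2039: Saturday
2038: Friday
2037: Thursday
2036: Tuesday (leap)
2035: Monday
2035 begins on a Monday and is a common year.

2035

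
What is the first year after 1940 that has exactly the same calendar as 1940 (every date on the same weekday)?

1968

Two years share a calendar iff Jan 1 falls on the same weekday and both are leap or both are common. 1940: Jan 1 is Monday, leap year.
1941: Jan 1 Wednesday, common
1942: Jan 1 Thursday, common
1943: Jan 1 Friday, common
1944: Jan 1 Saturday, leap
1945: Jan 1 Monday, common
1946: Jan 1 Tuesday, common
1947: Jan 1 Wednesday, common
1948: Jan 1 Thursday, leap
1949: Jan 1 Saturday, common
1950: Jan 1 Sunday, common
1951: Jan 1 Monday, common
1952: Jan 1 Tuesday, leap
1953: Jan 1 Thursday, common
1954: Jan 1 Friday, common
1955: Jan 1 Saturday, common
1956: Jan 1 Sunday, leap
1957: Jan 1 Tuesday, common
1958: Jan 1 Wednesday, common
1959: Jan 1 Thursday, common
1960: Jan 1 Friday, leap
1961: Jan 1 Sunday, common
1962: Jan 1 Monday, common
1963: Jan 1 Tuesday, common
1964: Jan 1 Wednesday, leap
1965: Jan 1 Friday, common
1966: Jan 1 Saturday, common
1967: Jan 1 Sunday, common
1968: Jan 1 Monday, leap
1968 matches on both conditions.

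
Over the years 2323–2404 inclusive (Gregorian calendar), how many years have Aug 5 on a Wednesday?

Track Aug 5's weekday year by year (advancing +1, or +2 across a Feb 29):
  2323: Sun  2324: Tue (+2)  2325: Wed (+1) ✓  2326: Thu (+1)  2327: Fri (+1)
  2328: Sun (+2)  2329: Mon (+1)  2330: Tue (+1)  2331: Wed (+1) ✓  2332: Fri (+2)
  2333: Sat (+1)  2334: Sun (+1)  2335: Mon (+1)  2336: Wed (+2) ✓  … (54 more years) …
  2391: Mon (+1)  2392: Wed (+2) ✓  2393: Thu (+1)  2394: Fri (+1)  2395: Sat (+1)
  2396: Mon (+2)  2397: Tue (+1)  2398: Wed (+1) ✓  2399: Thu (+1)  2400: Sat (+2)
  2401: Sun (+1)  2402: Mon (+1)  2403: Tue (+1)  2404: Thu (+2)
Wednesday years: 2325, 2331, 2336, 2342, 2353, 2359, 2364, 2370, 2381, 2387, 2392, 2398 — 12 in total.

12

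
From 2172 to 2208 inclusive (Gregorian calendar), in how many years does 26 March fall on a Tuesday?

Track 26 March's weekday year by year (advancing +1, or +2 across a Feb 29):
  2172: Thu  2173: Fri (+1)  2174: Sat (+1)  2175: Sun (+1)  2176: Tue (+2) ✓
  2177: Wed (+1)  2178: Thu (+1)  2179: Fri (+1)  2180: Sun (+2)  2181: Mon (+1)
  2182: Tue (+1) ✓  2183: Wed (+1)  2184: Fri (+2)  2185: Sat (+1)  … (9 more years) …
  2195: Thu (+1)  2196: Sat (+2)  2197: Sun (+1)  2198: Mon (+1)  2199: Tue (+1) ✓
  2200: Wed (+1)  2201: Thu (+1)  2202: Fri (+1)  2203: Sat (+1)  2204: Mon (+2)
  2205: Tue (+1) ✓  2206: Wed (+1)  2207: Thu (+1)  2208: Sat (+2)
Tuesday years: 2176, 2182, 2193, 2199, 2205 — 5 in total.

5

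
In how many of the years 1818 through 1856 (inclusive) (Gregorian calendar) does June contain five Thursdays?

11

June has 30 days; it has five Thursdays when Thursday falls among the first (month-length − 28) days — i.e. when June 1 is one of Thursday/Wednesday.
June 1 by year: 1818:Mon 1819:Tue 1820:Thu✓ 1821:Fri 1822:Sat 1823:Sun 1824:Tue 1825:Wed✓ 1826:Thu✓ 1827:Fri 1828:Sun 1829:Mon 1830:Tue 1831:Wed✓ 1832:Fri …(9 more)… 1842:Wed✓ 1843:Thu✓ 1844:Sat 1845:Sun 1846:Mon 1847:Tue 1848:Thu✓ 1849:Fri 1850:Sat 1851:Sun 1852:Tue 1853:Wed✓ 1854:Thu✓ 1855:Fri 1856:Sun
Years with five Thursdays: 1820, 1825, 1826, 1831, 1836, 1837, 1842, 1843, 1848, 1853, 1854 → 11.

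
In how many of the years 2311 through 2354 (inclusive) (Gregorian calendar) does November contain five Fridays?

12

November has 30 days; it has five Fridays when Friday falls among the first (month-length − 28) days — i.e. when November 1 is one of Friday/Thursday.
November 1 by year: 2311:Wed 2312:Fri✓ 2313:Sat 2314:Sun 2315:Mon 2316:Wed 2317:Thu✓ 2318:Fri✓ 2319:Sat 2320:Mon 2321:Tue 2322:Wed 2323:Thu✓ 2324:Sat 2325:Sun …(14 more)… 2340:Fri✓ 2341:Sat 2342:Sun 2343:Mon 2344:Wed 2345:Thu✓ 2346:Fri✓ 2347:Sat 2348:Mon 2349:Tue 2350:Wed 2351:Thu✓ 2352:Sat 2353:Sun 2354:Mon
Years with five Fridays: 2312, 2317, 2318, 2323, 2328, 2329, 2334, 2335, 2340, 2345, 2346, 2351 → 12.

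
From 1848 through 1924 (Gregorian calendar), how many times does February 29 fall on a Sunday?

Leap years in 1848–1924: 19 of them.
Feb 29 weekday advances by 5 (mod 7) from one leap year to the next four years later (or differs when a century non-leap intervenes).
Leap-day weekdays: 1848:Tue 1852:Sun✓ 1856:Fri 1860:Wed 1864:Mon 1868:Sat 1872:Thu 1876:Tue 1880:Sun✓ 1884:Fri 1888:Wed 1892:Mon 1896:Sat 1904:Mon 1908:Sat 1912:Thu 1916:Tue 1920:Sun✓ 1924:Fri
Sunday: 1852, 1880, 1920 → 3.

3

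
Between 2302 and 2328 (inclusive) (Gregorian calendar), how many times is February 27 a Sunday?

Track February 27's weekday year by year (advancing +1, or +2 across a Feb 29):
  2302: Thu  2303: Fri (+1)  2304: Sat (+1)  2305: Mon (+2)  2306: Tue (+1)
  2307: Wed (+1)  2308: Thu (+1)  2309: Sat (+2)  2310: Sun (+1) ✓  2311: Mon (+1)
  2312: Tue (+1)  2313: Thu (+2)  2314: Fri (+1)  2315: Sat (+1)  2316: Sun (+1) ✓
  2317: Tue (+2)  2318: Wed (+1)  2319: Thu (+1)  2320: Fri (+1)  2321: Sun (+2) ✓
  2322: Mon (+1)  2323: Tue (+1)  2324: Wed (+1)  2325: Fri (+2)  2326: Sat (+1)
  2327: Sun (+1) ✓  2328: Mon (+1)
Sunday years: 2310, 2316, 2321, 2327 — 4 in total.

4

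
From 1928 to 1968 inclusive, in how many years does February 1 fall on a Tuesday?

5

Track February 1's weekday year by year (advancing +1, or +2 across a Feb 29):
  1928: Wed  1929: Fri (+2)  1930: Sat (+1)  1931: Sun (+1)  1932: Mon (+1)
  1933: Wed (+2)  1934: Thu (+1)  1935: Fri (+1)  1936: Sat (+1)  1937: Mon (+2)
  1938: Tue (+1) ✓  1939: Wed (+1)  1940: Thu (+1)  1941: Sat (+2)  … (13 more years) …
  1955: Tue (+1) ✓  1956: Wed (+1)  1957: Fri (+2)  1958: Sat (+1)  1959: Sun (+1)
  1960: Mon (+1)  1961: Wed (+2)  1962: Thu (+1)  1963: Fri (+1)  1964: Sat (+1)
  1965: Mon (+2)  1966: Tue (+1) ✓  1967: Wed (+1)  1968: Thu (+1)
Tuesday years: 1938, 1944, 1949, 1955, 1966 — 5 in total.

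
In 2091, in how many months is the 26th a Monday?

3

Check the 26th of each month of 2091: Jan 26: Fri, Feb 26: Mon, Mar 26: Mon, Apr 26: Thu, May 26: Sat, Jun 26: Tue, Jul 26: Thu, Aug 26: Sun, Sep 26: Wed, Oct 26: Fri, Nov 26: Mon, Dec 26: Wed.
Monday occurs in February, March, November — 3 months.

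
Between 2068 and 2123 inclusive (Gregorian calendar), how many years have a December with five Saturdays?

23

December has 31 days; it has five Saturdays when Saturday falls among the first (month-length − 28) days — i.e. when December 1 is one of Saturday/Friday/Thursday.
December 1 by year: 2068:Sat✓ 2069:Sun 2070:Mon 2071:Tue 2072:Thu✓ 2073:Fri✓ 2074:Sat✓ 2075:Sun 2076:Tue 2077:Wed 2078:Thu✓ 2079:Fri✓ 2080:Sun 2081:Mon 2082:Tue …(26 more)… 2109:Sun 2110:Mon 2111:Tue 2112:Thu✓ 2113:Fri✓ 2114:Sat✓ 2115:Sun 2116:Tue 2117:Wed 2118:Thu✓ 2119:Fri✓ 2120:Sun 2121:Mon 2122:Tue 2123:Wed
Years with five Saturdays: 2068, 2072, 2073, 2074, 2078, 2079, 2084, 2085, 2089, 2090, 2091, 2095, 2096, 2101, 2102, 2103, 2107, 2108, 2112, 2113, 2114, 2118, 2119 → 23.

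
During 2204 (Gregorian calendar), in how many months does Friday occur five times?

A month of length L has five Fridays iff its first Friday is on day ≤ L−28 (so day 1–3 in a 31-day month, 1–2 in a 30-day month, day 1 in a leap February).
Checking each month of 2204: Jan starts Sun (31d); Feb starts Wed (29d); Mar starts Thu (31d) ✓; Apr starts Sun (30d); May starts Tue (31d); Jun starts Fri (30d) ✓; Jul starts Sun (31d); Aug starts Wed (31d) ✓; Sep starts Sat (30d); Oct starts Mon (31d); Nov starts Thu (30d) ✓; Dec starts Sat (31d).
Five-Friday months: March, June, August, November → 4.

4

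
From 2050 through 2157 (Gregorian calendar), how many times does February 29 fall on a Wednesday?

4

Leap years in 2050–2157: 26 of them.
Feb 29 weekday advances by 5 (mod 7) from one leap year to the next four years later (or differs when a century non-leap intervenes).
Leap-day weekdays: 2052:Thu 2056:Tue 2060:Sun 2064:Fri 2068:Wed✓ 2072:Mon 2076:Sat 2080:Thu 2084:Tue 2088:Sun 2092:Fri 2096:Wed✓ 2104:Fri 2108:Wed✓ 2112:Mon 2116:Sat 2120:Thu 2124:Tue 2128:Sun 2132:Fri 2136:Wed✓ 2140:Mon 2144:Sat 2148:Thu 2152:Tue 2156:Sun
Wednesday: 2068, 2096, 2108, 2136 → 4.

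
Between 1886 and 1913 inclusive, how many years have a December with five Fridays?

December has 31 days; it has five Fridays when Friday falls among the first (month-length − 28) days — i.e. when December 1 is one of Friday/Thursday/Wednesday.
December 1 by year: 1886:Wed✓ 1887:Thu✓ 1888:Sat 1889:Sun 1890:Mon 1891:Tue 1892:Thu✓ 1893:Fri✓ 1894:Sat 1895:Sun 1896:Tue 1897:Wed✓ 1898:Thu✓ 1899:Fri✓ 1900:Sat 1901:Sun 1902:Mon 1903:Tue 1904:Thu✓ 1905:Fri✓ 1906:Sat 1907:Sun 1908:Tue 1909:Wed✓ 1910:Thu✓ 1911:Fri✓ 1912:Sun 1913:Mon
Years with five Fridays: 1886, 1887, 1892, 1893, 1897, 1898, 1899, 1904, 1905, 1909, 1910, 1911 → 12.

12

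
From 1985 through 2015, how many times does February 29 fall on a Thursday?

1

Leap years in 1985–2015: 7 of them.
Feb 29 weekday advances by 5 (mod 7) from one leap year to the next four years later (or differs when a century non-leap intervenes).
Leap-day weekdays: 1988:Mon 1992:Sat 1996:Thu✓ 2000:Tue 2004:Sun 2008:Fri 2012:Wed
Thursday: 1996 → 1.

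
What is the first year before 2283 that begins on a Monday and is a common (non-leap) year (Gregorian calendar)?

Jan 1 advances by 2 weekdays after a leap year and by 1 after a common year.
2283: Jan 1 is Monday.
2282: Sunday
2281: Saturday
2280: Thursday (leap)
2279: Wednesday
2278: Tuesday
2277: Monday
2277 begins on a Monday and is a common year.

2277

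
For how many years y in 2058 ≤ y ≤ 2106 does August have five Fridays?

August has 31 days; it has five Fridays when Friday falls among the first (month-length − 28) days — i.e. when August 1 is one of Friday/Thursday/Wednesday.
August 1 by year: 2058:Thu✓ 2059:Fri✓ 2060:Sun 2061:Mon 2062:Tue 2063:Wed✓ 2064:Fri✓ 2065:Sat 2066:Sun 2067:Mon 2068:Wed✓ 2069:Thu✓ 2070:Fri✓ 2071:Sat 2072:Mon …(19 more)… 2092:Fri✓ 2093:Sat 2094:Sun 2095:Mon 2096:Wed✓ 2097:Thu✓ 2098:Fri✓ 2099:Sat 2100:Sun 2101:Mon 2102:Tue 2103:Wed✓ 2104:Fri✓ 2105:Sat 2106:Sun
Years with five Fridays: 2058, 2059, 2063, 2064, 2068, 2069, 2070, 2074, 2075, 2080, 2081, 2085, 2086, 2087, 2091, 2092, 2096, 2097, 2098, 2103, 2104 → 21.

21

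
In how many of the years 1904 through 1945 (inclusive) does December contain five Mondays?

17

December has 31 days; it has five Mondays when Monday falls among the first (month-length − 28) days — i.e. when December 1 is one of Monday/Sunday/Saturday.
December 1 by year: 1904:Thu 1905:Fri 1906:Sat✓ 1907:Sun✓ 1908:Tue 1909:Wed 1910:Thu 1911:Fri 1912:Sun✓ 1913:Mon✓ 1914:Tue 1915:Wed 1916:Fri 1917:Sat✓ 1918:Sun✓ …(12 more)… 1931:Tue 1932:Thu 1933:Fri 1934:Sat✓ 1935:Sun✓ 1936:Tue 1937:Wed 1938:Thu 1939:Fri 1940:Sun✓ 1941:Mon✓ 1942:Tue 1943:Wed 1944:Fri 1945:Sat✓
Years with five Mondays: 1906, 1907, 1912, 1913, 1917, 1918, 1919, 1923, 1924, 1928, 1929, 1930, 1934, 1935, 1940, 1941, 1945 → 17.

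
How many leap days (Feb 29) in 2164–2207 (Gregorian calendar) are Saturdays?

Leap years in 2164–2207: 10 of them.
Feb 29 weekday advances by 5 (mod 7) from one leap year to the next four years later (or differs when a century non-leap intervenes).
Leap-day weekdays: 2164:Wed 2168:Mon 2172:Sat✓ 2176:Thu 2180:Tue 2184:Sun 2188:Fri 2192:Wed 2196:Mon 2204:Wed
Saturday: 2172 → 1.

1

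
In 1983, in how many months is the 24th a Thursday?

Check the 24th of each month of 1983: Jan 24: Mon, Feb 24: Thu, Mar 24: Thu, Apr 24: Sun, May 24: Tue, Jun 24: Fri, Jul 24: Sun, Aug 24: Wed, Sep 24: Sat, Oct 24: Mon, Nov 24: Thu, Dec 24: Sat.
Thursday occurs in February, March, November — 3 months.

3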